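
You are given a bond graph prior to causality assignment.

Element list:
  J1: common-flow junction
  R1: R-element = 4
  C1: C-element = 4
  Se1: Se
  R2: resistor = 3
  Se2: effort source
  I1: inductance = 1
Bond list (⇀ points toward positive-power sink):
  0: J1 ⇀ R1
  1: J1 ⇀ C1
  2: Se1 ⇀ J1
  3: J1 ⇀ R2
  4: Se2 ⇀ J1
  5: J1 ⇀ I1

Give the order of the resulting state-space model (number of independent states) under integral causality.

bond 2 stroke at J1  (source Se1 imposes e)
bond 4 stroke at J1  (Se2 fixes effort; stroke away)
bond 1 stroke at J1  (C1: C, integral causality)
bond 5 stroke at I1  (I1 integral (f out))
bond 0 stroke at J1  (1-jn J1 has f-setter on 5)
bond 3 stroke at J1  (common-f at J1 fixed by 5)

2  (C1, I1 all integral)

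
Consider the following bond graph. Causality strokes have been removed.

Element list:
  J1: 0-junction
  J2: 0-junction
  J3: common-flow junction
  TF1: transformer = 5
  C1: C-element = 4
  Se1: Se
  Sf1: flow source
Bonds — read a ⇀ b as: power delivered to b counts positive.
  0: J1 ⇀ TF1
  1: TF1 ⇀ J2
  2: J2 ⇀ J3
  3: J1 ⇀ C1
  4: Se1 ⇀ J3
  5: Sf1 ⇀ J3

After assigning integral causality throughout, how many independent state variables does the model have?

1  (C1 all integral)

b4 |J3  (Se1 fixes effort; stroke away)
b5 |Sf1  (Sf1 fixes flow; stroke at Sf1)
b2 |J3  (1-jn J3 has f-setter on 5)
b1 |J2  (only one effort-in slot at J2)
b0 |TF1  (through TF1, causality passes straight; one stroke at TF1)
b3 |J1  (J1 needs exactly one e-in)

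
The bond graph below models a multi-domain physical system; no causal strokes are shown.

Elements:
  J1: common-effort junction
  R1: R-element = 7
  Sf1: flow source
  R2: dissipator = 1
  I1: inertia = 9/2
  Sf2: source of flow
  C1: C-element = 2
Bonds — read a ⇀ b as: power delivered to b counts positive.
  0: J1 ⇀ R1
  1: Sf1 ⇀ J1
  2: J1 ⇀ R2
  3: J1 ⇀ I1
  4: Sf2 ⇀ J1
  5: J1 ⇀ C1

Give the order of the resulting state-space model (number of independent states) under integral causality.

b1 →Sf1  (Sf1: flow source, stroke at near end)
b4 →Sf2  (Sf2 fixes flow; stroke at Sf2)
b3 →I1  (I1 integral (f out))
b5 →J1  (C1 outputs effort q/C1)
b0 →R1  (J1: bond 5 brought effort, rest push out)
b2 →R2  (J1: bond 5 brought effort, rest push out)

2  (C1, I1 all integral)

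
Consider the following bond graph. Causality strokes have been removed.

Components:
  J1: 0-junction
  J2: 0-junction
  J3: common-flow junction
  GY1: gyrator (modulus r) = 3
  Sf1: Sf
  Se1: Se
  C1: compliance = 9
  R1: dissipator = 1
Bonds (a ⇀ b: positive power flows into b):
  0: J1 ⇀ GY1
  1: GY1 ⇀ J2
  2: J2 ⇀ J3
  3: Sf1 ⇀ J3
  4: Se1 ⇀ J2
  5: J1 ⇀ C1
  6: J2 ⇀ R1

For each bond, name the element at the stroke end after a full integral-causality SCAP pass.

β0 |GY1
β1 |GY1
β2 |J3
β3 |Sf1
β4 |J2
β5 |J1
β6 |R1

b3 stroke→Sf1  (Sf1 (Sf) sets flow on bond)
b4 stroke→J2  (source Se1 imposes e)
b1 stroke→GY1  (0-jn J2 has e-setter on 4)
b2 stroke→J3  (0-jn J2 has e-setter on 4)
b6 stroke→R1  (J2 effort already set via bond 4)
b0 stroke→GY1  (GY GY1: same side as bond 1)
b5 stroke→J1  (J1: last free bond brings effort in)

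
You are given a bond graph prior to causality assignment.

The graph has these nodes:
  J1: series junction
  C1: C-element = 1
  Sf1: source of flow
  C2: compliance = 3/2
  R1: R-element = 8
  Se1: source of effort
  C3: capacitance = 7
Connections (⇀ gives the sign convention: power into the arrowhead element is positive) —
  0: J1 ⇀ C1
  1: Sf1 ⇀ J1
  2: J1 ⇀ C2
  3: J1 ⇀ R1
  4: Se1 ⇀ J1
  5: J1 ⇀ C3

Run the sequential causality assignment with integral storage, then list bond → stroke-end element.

#1 stroke→Sf1  (Sf1: flow source, stroke at near end)
#4 stroke→J1  (Se1: effort source, stroke at far end)
#0 stroke→J1  (1-jn J1 has f-setter on 1)
#2 stroke→J1  (J1: bond 1 brought flow, rest push out)
#3 stroke→J1  (common-f at J1 fixed by 1)
#5 stroke→J1  (common-f at J1 fixed by 1)

bond 0 stroke→J1
bond 1 stroke→Sf1
bond 2 stroke→J1
bond 3 stroke→J1
bond 4 stroke→J1
bond 5 stroke→J1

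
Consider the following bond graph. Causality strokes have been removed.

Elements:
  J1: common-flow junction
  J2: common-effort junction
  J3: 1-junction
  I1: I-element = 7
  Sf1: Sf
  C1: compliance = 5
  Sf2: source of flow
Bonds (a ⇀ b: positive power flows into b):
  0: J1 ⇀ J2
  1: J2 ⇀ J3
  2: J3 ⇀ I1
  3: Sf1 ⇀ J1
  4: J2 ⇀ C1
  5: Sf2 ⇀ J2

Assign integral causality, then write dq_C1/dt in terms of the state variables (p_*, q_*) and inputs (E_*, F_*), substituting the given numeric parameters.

dq_C1/dt = F_Sf1 + F_Sf2 - p_I1/7

#3 stroke at Sf1  (Sf1 (Sf) sets flow on bond)
#5 stroke at Sf2  (Sf2: flow source, stroke at near end)
#0 stroke at J1  (1-jn J1 has f-setter on 3)
#2 stroke at I1  (prefer integral on I1)
#1 stroke at J3  (J3 flow already set via bond 2)
#4 stroke at J2  (closing 0-jn rule on J2)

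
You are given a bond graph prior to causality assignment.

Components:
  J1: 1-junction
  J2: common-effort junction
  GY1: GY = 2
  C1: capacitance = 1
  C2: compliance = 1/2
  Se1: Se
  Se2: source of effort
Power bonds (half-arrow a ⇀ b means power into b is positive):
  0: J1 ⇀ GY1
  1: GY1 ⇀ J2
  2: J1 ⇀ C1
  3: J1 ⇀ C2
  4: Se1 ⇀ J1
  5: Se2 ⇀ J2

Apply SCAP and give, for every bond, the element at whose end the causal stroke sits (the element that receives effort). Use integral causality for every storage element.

#0 stroke at GY1
#1 stroke at GY1
#2 stroke at J1
#3 stroke at J1
#4 stroke at J1
#5 stroke at J2

#4 →J1  (Se1 (Se) sets effort on bond)
#5 →J2  (Se2 (Se) sets effort on bond)
#1 →GY1  (common-e at J2 fixed by 5)
#0 →GY1  (GY1: gyrator matches bond 1)
#2 →J1  (J1: bond 0 brought flow, rest push out)
#3 →J1  (common-f at J1 fixed by 0)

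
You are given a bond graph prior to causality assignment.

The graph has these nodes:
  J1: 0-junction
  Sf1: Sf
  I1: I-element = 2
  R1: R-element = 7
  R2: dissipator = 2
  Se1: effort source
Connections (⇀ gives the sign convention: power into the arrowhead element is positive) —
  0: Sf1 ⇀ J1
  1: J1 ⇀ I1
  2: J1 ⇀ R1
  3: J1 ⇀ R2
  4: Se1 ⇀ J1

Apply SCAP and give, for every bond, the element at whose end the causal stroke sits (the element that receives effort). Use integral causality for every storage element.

#0 |Sf1
#1 |I1
#2 |R1
#3 |R2
#4 |J1

bond 0 →Sf1  (Sf1 (Sf) sets flow on bond)
bond 4 →J1  (Se1 fixes effort; stroke away)
bond 1 →I1  (J1: bond 4 brought effort, rest push out)
bond 2 →R1  (J1 effort already set via bond 4)
bond 3 →R2  (0-jn J1 has e-setter on 4)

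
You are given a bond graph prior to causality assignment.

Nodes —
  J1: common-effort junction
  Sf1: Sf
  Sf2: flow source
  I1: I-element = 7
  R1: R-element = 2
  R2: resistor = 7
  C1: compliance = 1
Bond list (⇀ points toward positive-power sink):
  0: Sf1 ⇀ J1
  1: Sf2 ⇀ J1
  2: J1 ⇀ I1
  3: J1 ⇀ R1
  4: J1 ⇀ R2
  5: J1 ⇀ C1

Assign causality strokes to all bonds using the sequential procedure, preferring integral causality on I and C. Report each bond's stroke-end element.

β0 stroke at Sf1
β1 stroke at Sf2
β2 stroke at I1
β3 stroke at R1
β4 stroke at R2
β5 stroke at J1

bond 0 stroke→Sf1  (Sf1 fixes flow; stroke at Sf1)
bond 1 stroke→Sf2  (Sf2 (Sf) sets flow on bond)
bond 2 stroke→I1  (I1 outputs flow p/I1)
bond 5 stroke→J1  (C1 outputs effort q/C1)
bond 3 stroke→R1  (common-e at J1 fixed by 5)
bond 4 stroke→R2  (common-e at J1 fixed by 5)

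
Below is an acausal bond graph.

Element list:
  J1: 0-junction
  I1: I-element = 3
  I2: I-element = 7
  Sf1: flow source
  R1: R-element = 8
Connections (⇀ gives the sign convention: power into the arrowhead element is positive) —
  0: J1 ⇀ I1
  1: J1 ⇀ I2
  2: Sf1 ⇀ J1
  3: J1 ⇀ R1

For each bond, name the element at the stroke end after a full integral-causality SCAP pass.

#0 |I1
#1 |I2
#2 |Sf1
#3 |J1

#2 stroke→Sf1  (source Sf1 imposes f)
#0 stroke→I1  (prefer integral on I1)
#1 stroke→I2  (I2 integral (f out))
#3 stroke→J1  (closing 0-jn rule on J1)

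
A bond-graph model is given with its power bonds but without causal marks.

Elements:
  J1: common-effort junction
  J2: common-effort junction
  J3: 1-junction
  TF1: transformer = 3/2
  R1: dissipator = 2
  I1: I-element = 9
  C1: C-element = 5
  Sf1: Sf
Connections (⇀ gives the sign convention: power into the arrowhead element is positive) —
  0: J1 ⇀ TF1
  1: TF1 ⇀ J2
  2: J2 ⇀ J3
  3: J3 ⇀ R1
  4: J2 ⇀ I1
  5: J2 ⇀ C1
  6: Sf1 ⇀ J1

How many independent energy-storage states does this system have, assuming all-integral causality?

2  (C1, I1 all integral)

b6 stroke at Sf1  (Sf1: flow source, stroke at near end)
b0 stroke at J1  (closing 0-jn rule on J1)
b1 stroke at TF1  (through TF1, causality passes straight; one stroke at TF1)
b4 stroke at I1  (I1 outputs flow p/I1)
b5 stroke at J2  (C1 integral (e out))
b2 stroke at J3  (J2 effort already set via bond 5)
b3 stroke at R1  (closing 1-jn rule on J3)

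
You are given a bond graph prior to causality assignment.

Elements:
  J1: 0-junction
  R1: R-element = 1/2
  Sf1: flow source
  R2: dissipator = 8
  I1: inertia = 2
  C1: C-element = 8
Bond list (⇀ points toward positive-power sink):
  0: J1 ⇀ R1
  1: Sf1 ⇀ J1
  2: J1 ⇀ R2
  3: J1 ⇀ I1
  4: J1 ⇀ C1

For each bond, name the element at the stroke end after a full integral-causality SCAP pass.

b0 →R1
b1 →Sf1
b2 →R2
b3 →I1
b4 →J1

#1 stroke at Sf1  (Sf1: flow source, stroke at near end)
#3 stroke at I1  (I1 outputs flow p/I1)
#4 stroke at J1  (C1: C, integral causality)
#0 stroke at R1  (J1: bond 4 brought effort, rest push out)
#2 stroke at R2  (J1: bond 4 brought effort, rest push out)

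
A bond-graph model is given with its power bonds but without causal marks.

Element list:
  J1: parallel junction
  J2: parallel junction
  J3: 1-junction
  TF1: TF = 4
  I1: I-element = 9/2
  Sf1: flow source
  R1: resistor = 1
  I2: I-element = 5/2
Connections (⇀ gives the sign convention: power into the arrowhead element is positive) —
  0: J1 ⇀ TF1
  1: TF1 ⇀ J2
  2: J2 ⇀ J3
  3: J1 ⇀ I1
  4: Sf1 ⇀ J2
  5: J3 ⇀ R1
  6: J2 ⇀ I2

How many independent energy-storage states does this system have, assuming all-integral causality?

b4 stroke→Sf1  (Sf1 (Sf) sets flow on bond)
b3 stroke→I1  (I1 outputs flow p/I1)
b0 stroke→J1  (J1: last free bond brings effort in)
b1 stroke→TF1  (through TF1, causality passes straight; one stroke at TF1)
b6 stroke→I2  (prefer integral on I2)
b2 stroke→J2  (closing 0-jn rule on J2)
b5 stroke→J3  (common-f at J3 fixed by 2)

2  (I1, I2 all integral)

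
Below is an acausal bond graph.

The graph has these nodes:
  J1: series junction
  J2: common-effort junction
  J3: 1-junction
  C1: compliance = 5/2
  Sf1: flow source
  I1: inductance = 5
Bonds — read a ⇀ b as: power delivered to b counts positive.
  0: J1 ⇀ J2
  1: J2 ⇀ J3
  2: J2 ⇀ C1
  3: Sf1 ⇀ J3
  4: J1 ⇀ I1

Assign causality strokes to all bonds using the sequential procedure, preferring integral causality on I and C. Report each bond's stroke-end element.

b3 →Sf1  (Sf1: flow source, stroke at near end)
b1 →J3  (common-f at J3 fixed by 3)
b2 →J2  (C1: C, integral causality)
b0 →J1  (J2 effort already set via bond 2)
b4 →I1  (J1: last free bond brings flow in)

bond 0 stroke→J1
bond 1 stroke→J3
bond 2 stroke→J2
bond 3 stroke→Sf1
bond 4 stroke→I1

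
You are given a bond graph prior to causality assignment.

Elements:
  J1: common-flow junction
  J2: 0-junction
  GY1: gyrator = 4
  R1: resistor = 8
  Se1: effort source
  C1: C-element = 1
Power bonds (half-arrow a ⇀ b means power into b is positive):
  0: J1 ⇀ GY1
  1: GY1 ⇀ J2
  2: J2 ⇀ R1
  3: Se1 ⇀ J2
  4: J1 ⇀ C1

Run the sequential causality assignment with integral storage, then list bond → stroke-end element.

β0 stroke at GY1
β1 stroke at GY1
β2 stroke at R1
β3 stroke at J2
β4 stroke at J1

bond 3 →J2  (Se1: effort source, stroke at far end)
bond 1 →GY1  (J2: bond 3 brought effort, rest push out)
bond 2 →R1  (0-jn J2 has e-setter on 3)
bond 0 →GY1  (GY1 both-in/both-out from 1)
bond 4 →J1  (common-f at J1 fixed by 0)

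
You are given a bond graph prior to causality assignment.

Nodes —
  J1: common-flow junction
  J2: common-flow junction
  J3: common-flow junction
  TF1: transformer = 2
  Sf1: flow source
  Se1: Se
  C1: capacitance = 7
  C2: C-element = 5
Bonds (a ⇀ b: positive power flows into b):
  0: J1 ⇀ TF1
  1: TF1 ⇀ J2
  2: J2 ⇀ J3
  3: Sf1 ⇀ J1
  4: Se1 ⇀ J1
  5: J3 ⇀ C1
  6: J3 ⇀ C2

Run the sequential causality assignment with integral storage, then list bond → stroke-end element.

bond 0 →J1
bond 1 →TF1
bond 2 →J2
bond 3 →Sf1
bond 4 →J1
bond 5 →J3
bond 6 →J3

β3 |Sf1  (Sf1 (Sf) sets flow on bond)
β4 |J1  (source Se1 imposes e)
β0 |J1  (common-f at J1 fixed by 3)
β1 |TF1  (TF1: transformer flips bond 0)
β2 |J2  (J2 flow already set via bond 1)
β5 |J3  (common-f at J3 fixed by 2)
β6 |J3  (common-f at J3 fixed by 2)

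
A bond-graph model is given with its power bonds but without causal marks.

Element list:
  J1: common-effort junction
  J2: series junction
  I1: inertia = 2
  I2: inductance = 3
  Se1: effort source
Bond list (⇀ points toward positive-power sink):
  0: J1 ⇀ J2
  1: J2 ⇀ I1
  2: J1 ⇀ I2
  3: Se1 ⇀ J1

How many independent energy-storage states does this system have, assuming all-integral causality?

2  (I1, I2 all integral)

β3 stroke at J1  (Se1 fixes effort; stroke away)
β0 stroke at J2  (common-e at J1 fixed by 3)
β2 stroke at I2  (0-jn J1 has e-setter on 3)
β1 stroke at I1  (closing 1-jn rule on J2)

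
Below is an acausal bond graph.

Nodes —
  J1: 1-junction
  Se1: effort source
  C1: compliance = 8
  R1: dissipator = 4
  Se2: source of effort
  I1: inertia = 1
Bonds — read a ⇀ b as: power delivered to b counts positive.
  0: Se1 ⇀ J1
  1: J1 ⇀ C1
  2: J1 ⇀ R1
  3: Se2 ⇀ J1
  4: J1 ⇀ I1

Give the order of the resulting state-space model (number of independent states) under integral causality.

b0 stroke at J1  (source Se1 imposes e)
b3 stroke at J1  (Se2 (Se) sets effort on bond)
b1 stroke at J1  (C1 outputs effort q/C1)
b4 stroke at I1  (prefer integral on I1)
b2 stroke at J1  (1-jn J1 has f-setter on 4)

2  (C1, I1 all integral)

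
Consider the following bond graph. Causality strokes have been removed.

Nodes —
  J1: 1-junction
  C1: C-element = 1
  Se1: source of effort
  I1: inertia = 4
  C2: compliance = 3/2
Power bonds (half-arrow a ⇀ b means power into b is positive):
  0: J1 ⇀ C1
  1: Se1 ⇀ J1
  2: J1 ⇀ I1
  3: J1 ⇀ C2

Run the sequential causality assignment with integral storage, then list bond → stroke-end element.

b0 |J1
b1 |J1
b2 |I1
b3 |J1

β1 →J1  (Se1: effort source, stroke at far end)
β0 →J1  (C1 outputs effort q/C1)
β2 →I1  (I1 outputs flow p/I1)
β3 →J1  (1-jn J1 has f-setter on 2)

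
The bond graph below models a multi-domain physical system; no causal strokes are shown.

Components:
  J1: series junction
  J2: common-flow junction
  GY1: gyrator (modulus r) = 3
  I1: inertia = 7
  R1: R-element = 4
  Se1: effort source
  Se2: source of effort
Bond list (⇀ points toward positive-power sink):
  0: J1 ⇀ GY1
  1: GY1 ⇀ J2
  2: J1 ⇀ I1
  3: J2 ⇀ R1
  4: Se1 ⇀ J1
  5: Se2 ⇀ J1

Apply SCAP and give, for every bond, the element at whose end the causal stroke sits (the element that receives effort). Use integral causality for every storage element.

b0 |J1
b1 |J2
b2 |I1
b3 |R1
b4 |J1
b5 |J1

β4 |J1  (Se1 (Se) sets effort on bond)
β5 |J1  (source Se2 imposes e)
β2 |I1  (I1 outputs flow p/I1)
β0 |J1  (common-f at J1 fixed by 2)
β1 |J2  (GY1 both-in/both-out from 0)
β3 |R1  (J2: last free bond brings flow in)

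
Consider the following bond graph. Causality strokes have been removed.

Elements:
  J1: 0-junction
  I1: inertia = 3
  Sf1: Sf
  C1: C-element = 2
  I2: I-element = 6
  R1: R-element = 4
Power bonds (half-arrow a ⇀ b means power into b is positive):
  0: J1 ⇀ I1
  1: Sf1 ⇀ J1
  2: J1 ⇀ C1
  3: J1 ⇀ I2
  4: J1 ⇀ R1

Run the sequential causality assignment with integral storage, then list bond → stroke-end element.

β1 |Sf1  (Sf1 fixes flow; stroke at Sf1)
β0 |I1  (I1: I, integral causality)
β2 |J1  (C1: C, integral causality)
β3 |I2  (J1: bond 2 brought effort, rest push out)
β4 |R1  (J1 effort already set via bond 2)

β0 stroke at I1
β1 stroke at Sf1
β2 stroke at J1
β3 stroke at I2
β4 stroke at R1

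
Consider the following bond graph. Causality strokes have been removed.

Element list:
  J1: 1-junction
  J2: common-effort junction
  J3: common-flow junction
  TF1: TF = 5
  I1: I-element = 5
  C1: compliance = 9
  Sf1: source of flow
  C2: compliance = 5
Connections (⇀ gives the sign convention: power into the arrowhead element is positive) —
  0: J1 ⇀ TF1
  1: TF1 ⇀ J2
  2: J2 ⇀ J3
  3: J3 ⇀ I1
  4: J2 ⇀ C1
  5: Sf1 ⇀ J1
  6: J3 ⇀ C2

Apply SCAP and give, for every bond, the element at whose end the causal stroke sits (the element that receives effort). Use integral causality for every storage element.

#5 |Sf1  (source Sf1 imposes f)
#0 |J1  (common-f at J1 fixed by 5)
#1 |TF1  (TF1 one-in-one-out from 0)
#3 |I1  (prefer integral on I1)
#2 |J3  (J3: bond 3 brought flow, rest push out)
#6 |J3  (J3: bond 3 brought flow, rest push out)
#4 |J2  (only one effort-in slot at J2)

#0 stroke at J1
#1 stroke at TF1
#2 stroke at J3
#3 stroke at I1
#4 stroke at J2
#5 stroke at Sf1
#6 stroke at J3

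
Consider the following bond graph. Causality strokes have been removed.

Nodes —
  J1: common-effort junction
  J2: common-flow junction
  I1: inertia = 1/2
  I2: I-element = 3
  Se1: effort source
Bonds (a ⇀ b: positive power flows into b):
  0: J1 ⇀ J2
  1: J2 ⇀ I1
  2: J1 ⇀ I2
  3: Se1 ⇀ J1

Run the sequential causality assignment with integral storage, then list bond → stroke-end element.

#0 |J2
#1 |I1
#2 |I2
#3 |J1

β3 →J1  (source Se1 imposes e)
β0 →J2  (common-e at J1 fixed by 3)
β2 →I2  (J1: bond 3 brought effort, rest push out)
β1 →I1  (J2 needs exactly one f-in)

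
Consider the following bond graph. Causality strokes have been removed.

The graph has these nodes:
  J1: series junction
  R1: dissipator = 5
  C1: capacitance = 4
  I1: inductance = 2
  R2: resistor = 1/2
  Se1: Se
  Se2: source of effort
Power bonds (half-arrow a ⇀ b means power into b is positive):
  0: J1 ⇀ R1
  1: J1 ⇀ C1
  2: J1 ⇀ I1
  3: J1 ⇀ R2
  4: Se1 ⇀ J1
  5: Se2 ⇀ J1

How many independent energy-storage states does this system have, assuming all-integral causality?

b4 →J1  (Se1: effort source, stroke at far end)
b5 →J1  (Se2 fixes effort; stroke away)
b1 →J1  (C1 integral (e out))
b2 →I1  (I1 integral (f out))
b0 →J1  (common-f at J1 fixed by 2)
b3 →J1  (1-jn J1 has f-setter on 2)

2  (C1, I1 all integral)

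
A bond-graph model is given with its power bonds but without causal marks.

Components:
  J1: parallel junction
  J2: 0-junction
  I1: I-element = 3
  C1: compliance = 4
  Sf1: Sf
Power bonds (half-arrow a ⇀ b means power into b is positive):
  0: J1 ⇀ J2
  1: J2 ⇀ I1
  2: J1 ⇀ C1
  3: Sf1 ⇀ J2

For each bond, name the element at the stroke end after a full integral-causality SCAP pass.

#3 stroke at Sf1  (Sf1 fixes flow; stroke at Sf1)
#1 stroke at I1  (prefer integral on I1)
#0 stroke at J2  (J2: last free bond brings effort in)
#2 stroke at J1  (closing 0-jn rule on J1)

b0 →J2
b1 →I1
b2 →J1
b3 →Sf1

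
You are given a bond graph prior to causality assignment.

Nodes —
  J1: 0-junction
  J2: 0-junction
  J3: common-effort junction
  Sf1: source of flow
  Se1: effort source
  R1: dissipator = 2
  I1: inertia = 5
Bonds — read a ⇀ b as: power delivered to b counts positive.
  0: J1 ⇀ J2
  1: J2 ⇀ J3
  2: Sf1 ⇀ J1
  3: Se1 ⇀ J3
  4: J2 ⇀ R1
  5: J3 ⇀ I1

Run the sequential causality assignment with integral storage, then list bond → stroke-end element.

bond 2 →Sf1  (Sf1: flow source, stroke at near end)
bond 3 →J3  (Se1 (Se) sets effort on bond)
bond 0 →J1  (only one effort-in slot at J1)
bond 1 →J2  (J3: bond 3 brought effort, rest push out)
bond 5 →I1  (common-e at J3 fixed by 3)
bond 4 →R1  (common-e at J2 fixed by 1)

β0 →J1
β1 →J2
β2 →Sf1
β3 →J3
β4 →R1
β5 →I1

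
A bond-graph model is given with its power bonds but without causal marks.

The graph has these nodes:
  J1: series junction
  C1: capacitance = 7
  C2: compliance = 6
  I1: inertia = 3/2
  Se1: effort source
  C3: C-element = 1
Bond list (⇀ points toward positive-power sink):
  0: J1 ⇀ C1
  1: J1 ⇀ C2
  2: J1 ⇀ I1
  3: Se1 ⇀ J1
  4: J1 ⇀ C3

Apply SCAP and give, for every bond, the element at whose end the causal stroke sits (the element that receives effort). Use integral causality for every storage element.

bond 3 →J1  (Se1 (Se) sets effort on bond)
bond 0 →J1  (C1 integral (e out))
bond 1 →J1  (prefer integral on C2)
bond 2 →I1  (I1 integral (f out))
bond 4 →J1  (J1: bond 2 brought flow, rest push out)

bond 0 →J1
bond 1 →J1
bond 2 →I1
bond 3 →J1
bond 4 →J1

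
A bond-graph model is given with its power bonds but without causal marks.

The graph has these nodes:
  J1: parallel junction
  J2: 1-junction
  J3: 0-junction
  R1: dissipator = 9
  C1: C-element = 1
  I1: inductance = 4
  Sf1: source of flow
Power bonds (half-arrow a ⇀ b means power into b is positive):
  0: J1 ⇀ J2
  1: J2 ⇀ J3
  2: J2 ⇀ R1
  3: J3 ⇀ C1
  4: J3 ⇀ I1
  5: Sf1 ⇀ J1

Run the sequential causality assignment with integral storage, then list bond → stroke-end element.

b0 |J1
b1 |J2
b2 |J2
b3 |J3
b4 |I1
b5 |Sf1

bond 5 →Sf1  (Sf1 fixes flow; stroke at Sf1)
bond 0 →J1  (only one effort-in slot at J1)
bond 1 →J2  (J2: bond 0 brought flow, rest push out)
bond 2 →J2  (common-f at J2 fixed by 0)
bond 3 →J3  (C1: C, integral causality)
bond 4 →I1  (J3 effort already set via bond 3)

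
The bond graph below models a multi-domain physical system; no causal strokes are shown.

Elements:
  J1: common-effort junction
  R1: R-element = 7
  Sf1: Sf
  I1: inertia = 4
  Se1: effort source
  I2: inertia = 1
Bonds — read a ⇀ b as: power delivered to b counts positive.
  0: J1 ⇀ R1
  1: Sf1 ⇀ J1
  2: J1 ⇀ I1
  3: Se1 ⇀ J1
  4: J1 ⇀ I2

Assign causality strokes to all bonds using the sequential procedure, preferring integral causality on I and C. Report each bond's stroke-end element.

#0 stroke→R1
#1 stroke→Sf1
#2 stroke→I1
#3 stroke→J1
#4 stroke→I2

β1 →Sf1  (Sf1 fixes flow; stroke at Sf1)
β3 →J1  (source Se1 imposes e)
β0 →R1  (common-e at J1 fixed by 3)
β2 →I1  (J1 effort already set via bond 3)
β4 →I2  (common-e at J1 fixed by 3)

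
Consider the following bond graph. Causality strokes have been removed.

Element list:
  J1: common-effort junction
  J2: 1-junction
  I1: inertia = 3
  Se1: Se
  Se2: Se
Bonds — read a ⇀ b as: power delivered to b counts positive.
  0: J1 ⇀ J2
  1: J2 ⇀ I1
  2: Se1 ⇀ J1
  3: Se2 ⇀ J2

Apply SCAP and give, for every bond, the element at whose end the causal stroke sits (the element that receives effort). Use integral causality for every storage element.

#0 →J2
#1 →I1
#2 →J1
#3 →J2

b2 stroke→J1  (Se1: effort source, stroke at far end)
b3 stroke→J2  (Se2 fixes effort; stroke away)
b0 stroke→J2  (0-jn J1 has e-setter on 2)
b1 stroke→I1  (only one flow-in slot at J2)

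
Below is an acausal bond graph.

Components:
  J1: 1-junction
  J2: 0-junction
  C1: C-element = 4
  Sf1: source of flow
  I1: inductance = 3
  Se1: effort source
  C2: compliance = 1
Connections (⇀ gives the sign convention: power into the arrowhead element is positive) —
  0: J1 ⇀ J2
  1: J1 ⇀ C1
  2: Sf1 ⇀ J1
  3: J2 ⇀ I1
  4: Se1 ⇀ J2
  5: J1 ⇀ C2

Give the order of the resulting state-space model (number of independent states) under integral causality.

3  (C1, C2, I1 all integral)

bond 2 stroke→Sf1  (Sf1: flow source, stroke at near end)
bond 4 stroke→J2  (Se1 fixes effort; stroke away)
bond 0 stroke→J1  (J1 flow already set via bond 2)
bond 1 stroke→J1  (J1: bond 2 brought flow, rest push out)
bond 5 stroke→J1  (J1 flow already set via bond 2)
bond 3 stroke→I1  (J2: bond 4 brought effort, rest push out)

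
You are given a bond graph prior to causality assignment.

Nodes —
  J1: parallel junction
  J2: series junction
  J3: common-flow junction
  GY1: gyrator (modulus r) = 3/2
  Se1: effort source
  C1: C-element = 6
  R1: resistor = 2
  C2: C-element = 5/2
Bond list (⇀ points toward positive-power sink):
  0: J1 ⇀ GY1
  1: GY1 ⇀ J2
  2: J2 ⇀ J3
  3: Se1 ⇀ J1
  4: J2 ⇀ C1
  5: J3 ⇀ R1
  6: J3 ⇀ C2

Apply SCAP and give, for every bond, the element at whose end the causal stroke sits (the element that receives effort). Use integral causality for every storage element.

b0 →GY1
b1 →GY1
b2 →J2
b3 →J1
b4 →J2
b5 →J3
b6 →J3

β3 stroke at J1  (Se1: effort source, stroke at far end)
β0 stroke at GY1  (J1: bond 3 brought effort, rest push out)
β1 stroke at GY1  (through GY1, causality inverts; strokes same side of GY1)
β2 stroke at J2  (common-f at J2 fixed by 1)
β4 stroke at J2  (common-f at J2 fixed by 1)
β5 stroke at J3  (1-jn J3 has f-setter on 2)
β6 stroke at J3  (J3: bond 2 brought flow, rest push out)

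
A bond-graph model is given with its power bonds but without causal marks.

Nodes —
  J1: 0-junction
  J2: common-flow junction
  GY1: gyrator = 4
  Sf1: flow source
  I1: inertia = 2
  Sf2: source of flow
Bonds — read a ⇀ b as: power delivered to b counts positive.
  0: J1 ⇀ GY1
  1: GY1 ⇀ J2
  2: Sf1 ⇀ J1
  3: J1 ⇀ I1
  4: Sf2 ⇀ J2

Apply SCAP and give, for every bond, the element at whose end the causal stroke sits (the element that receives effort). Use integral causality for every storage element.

b0 stroke→J1
b1 stroke→J2
b2 stroke→Sf1
b3 stroke→I1
b4 stroke→Sf2

b2 |Sf1  (Sf1: flow source, stroke at near end)
b4 |Sf2  (Sf2: flow source, stroke at near end)
b1 |J2  (1-jn J2 has f-setter on 4)
b0 |J1  (through GY1, causality inverts; strokes same side of GY1)
b3 |I1  (common-e at J1 fixed by 0)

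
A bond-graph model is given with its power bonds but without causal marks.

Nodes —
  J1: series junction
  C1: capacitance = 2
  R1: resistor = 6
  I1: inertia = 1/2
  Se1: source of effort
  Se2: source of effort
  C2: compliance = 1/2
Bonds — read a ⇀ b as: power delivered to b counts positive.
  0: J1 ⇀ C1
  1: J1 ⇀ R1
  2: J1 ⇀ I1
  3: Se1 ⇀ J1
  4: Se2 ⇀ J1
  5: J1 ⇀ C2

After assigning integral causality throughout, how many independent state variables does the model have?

3  (C1, C2, I1 all integral)

β3 |J1  (Se1 fixes effort; stroke away)
β4 |J1  (Se2 (Se) sets effort on bond)
β0 |J1  (C1: C, integral causality)
β2 |I1  (I1 integral (f out))
β1 |J1  (1-jn J1 has f-setter on 2)
β5 |J1  (1-jn J1 has f-setter on 2)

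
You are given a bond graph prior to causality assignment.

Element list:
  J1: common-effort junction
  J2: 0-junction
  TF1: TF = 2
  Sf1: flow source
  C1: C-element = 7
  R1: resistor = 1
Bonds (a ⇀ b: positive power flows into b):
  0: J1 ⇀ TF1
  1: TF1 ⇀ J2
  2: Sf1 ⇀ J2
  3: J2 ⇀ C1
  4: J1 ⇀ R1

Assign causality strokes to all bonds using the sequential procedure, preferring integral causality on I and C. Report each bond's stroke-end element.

b0 |J1
b1 |TF1
b2 |Sf1
b3 |J2
b4 |R1

β2 stroke at Sf1  (Sf1 (Sf) sets flow on bond)
β3 stroke at J2  (prefer integral on C1)
β1 stroke at TF1  (common-e at J2 fixed by 3)
β0 stroke at J1  (TF1: transformer flips bond 1)
β4 stroke at R1  (0-jn J1 has e-setter on 0)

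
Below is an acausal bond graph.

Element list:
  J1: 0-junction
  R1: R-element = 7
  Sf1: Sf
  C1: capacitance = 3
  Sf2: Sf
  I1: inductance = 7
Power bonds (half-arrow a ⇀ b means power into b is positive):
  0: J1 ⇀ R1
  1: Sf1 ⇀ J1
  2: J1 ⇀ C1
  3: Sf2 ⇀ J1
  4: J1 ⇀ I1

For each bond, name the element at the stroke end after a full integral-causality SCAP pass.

b0 →R1
b1 →Sf1
b2 →J1
b3 →Sf2
b4 →I1

β1 |Sf1  (Sf1 (Sf) sets flow on bond)
β3 |Sf2  (Sf2 fixes flow; stroke at Sf2)
β2 |J1  (prefer integral on C1)
β0 |R1  (J1 effort already set via bond 2)
β4 |I1  (J1: bond 2 brought effort, rest push out)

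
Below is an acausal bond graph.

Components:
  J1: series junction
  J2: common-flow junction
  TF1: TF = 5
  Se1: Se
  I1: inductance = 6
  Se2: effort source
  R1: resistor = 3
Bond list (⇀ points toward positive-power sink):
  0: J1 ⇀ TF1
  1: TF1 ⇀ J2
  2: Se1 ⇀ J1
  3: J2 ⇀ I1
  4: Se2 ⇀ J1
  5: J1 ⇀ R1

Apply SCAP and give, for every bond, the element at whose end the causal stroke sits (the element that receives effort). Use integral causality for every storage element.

β0 stroke→TF1
β1 stroke→J2
β2 stroke→J1
β3 stroke→I1
β4 stroke→J1
β5 stroke→J1

b2 →J1  (Se1 (Se) sets effort on bond)
b4 →J1  (Se2: effort source, stroke at far end)
b3 →I1  (I1: I, integral causality)
b1 →J2  (common-f at J2 fixed by 3)
b0 →TF1  (TF1 one-in-one-out from 1)
b5 →J1  (J1: bond 0 brought flow, rest push out)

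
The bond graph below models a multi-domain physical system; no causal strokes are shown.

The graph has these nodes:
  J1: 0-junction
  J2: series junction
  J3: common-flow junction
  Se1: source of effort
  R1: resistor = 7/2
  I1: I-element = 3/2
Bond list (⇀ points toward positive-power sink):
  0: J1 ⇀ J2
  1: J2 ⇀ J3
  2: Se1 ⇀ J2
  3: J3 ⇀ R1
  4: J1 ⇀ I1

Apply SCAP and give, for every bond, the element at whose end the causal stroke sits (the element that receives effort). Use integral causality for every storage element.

#2 |J2  (Se1 (Se) sets effort on bond)
#4 |I1  (I1 outputs flow p/I1)
#0 |J1  (J1 needs exactly one e-in)
#1 |J2  (J2: bond 0 brought flow, rest push out)
#3 |J3  (J3 flow already set via bond 1)

β0 |J1
β1 |J2
β2 |J2
β3 |J3
β4 |I1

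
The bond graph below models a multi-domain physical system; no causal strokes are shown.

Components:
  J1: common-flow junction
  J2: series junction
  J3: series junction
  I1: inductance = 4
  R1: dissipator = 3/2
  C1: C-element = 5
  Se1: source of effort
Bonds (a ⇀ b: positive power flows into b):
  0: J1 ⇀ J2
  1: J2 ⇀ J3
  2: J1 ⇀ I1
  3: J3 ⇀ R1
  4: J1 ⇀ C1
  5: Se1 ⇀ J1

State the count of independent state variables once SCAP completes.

2  (C1, I1 all integral)

b5 stroke at J1  (Se1 fixes effort; stroke away)
b2 stroke at I1  (prefer integral on I1)
b0 stroke at J1  (J1 flow already set via bond 2)
b4 stroke at J1  (J1 flow already set via bond 2)
b1 stroke at J2  (1-jn J2 has f-setter on 0)
b3 stroke at J3  (J3: bond 1 brought flow, rest push out)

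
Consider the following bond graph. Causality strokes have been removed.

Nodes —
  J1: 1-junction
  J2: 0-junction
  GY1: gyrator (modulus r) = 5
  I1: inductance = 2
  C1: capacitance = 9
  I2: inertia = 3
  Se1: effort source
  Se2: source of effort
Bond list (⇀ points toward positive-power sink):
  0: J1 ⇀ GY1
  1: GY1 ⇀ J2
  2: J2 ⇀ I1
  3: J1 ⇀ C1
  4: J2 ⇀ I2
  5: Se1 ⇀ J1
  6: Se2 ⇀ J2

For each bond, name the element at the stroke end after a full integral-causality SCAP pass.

bond 0 |GY1
bond 1 |GY1
bond 2 |I1
bond 3 |J1
bond 4 |I2
bond 5 |J1
bond 6 |J2

b5 stroke→J1  (Se1 fixes effort; stroke away)
b6 stroke→J2  (Se2 (Se) sets effort on bond)
b1 stroke→GY1  (common-e at J2 fixed by 6)
b2 stroke→I1  (common-e at J2 fixed by 6)
b4 stroke→I2  (J2 effort already set via bond 6)
b0 stroke→GY1  (GY1 both-in/both-out from 1)
b3 stroke→J1  (common-f at J1 fixed by 0)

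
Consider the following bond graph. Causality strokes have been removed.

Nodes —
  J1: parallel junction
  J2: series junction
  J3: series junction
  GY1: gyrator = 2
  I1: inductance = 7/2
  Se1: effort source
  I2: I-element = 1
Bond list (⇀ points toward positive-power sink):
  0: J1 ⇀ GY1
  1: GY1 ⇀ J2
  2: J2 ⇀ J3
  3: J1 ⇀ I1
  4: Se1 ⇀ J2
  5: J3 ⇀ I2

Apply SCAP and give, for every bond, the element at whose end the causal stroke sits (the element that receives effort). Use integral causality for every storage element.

b0 |J1
b1 |J2
b2 |J3
b3 |I1
b4 |J2
b5 |I2

#4 →J2  (Se1 (Se) sets effort on bond)
#3 →I1  (I1 integral (f out))
#0 →J1  (J1 needs exactly one e-in)
#1 →J2  (GY GY1: same side as bond 0)
#2 →J3  (J2 needs exactly one f-in)
#5 →I2  (closing 1-jn rule on J3)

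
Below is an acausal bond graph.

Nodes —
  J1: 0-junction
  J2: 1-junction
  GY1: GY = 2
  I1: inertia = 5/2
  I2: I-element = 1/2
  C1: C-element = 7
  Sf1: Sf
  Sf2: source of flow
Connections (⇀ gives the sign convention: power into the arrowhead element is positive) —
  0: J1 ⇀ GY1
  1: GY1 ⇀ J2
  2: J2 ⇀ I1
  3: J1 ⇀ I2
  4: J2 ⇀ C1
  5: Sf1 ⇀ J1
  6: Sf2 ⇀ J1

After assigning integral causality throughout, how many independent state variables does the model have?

3  (C1, I1, I2 all integral)

b5 stroke at Sf1  (Sf1 fixes flow; stroke at Sf1)
b6 stroke at Sf2  (Sf2: flow source, stroke at near end)
b2 stroke at I1  (prefer integral on I1)
b1 stroke at J2  (common-f at J2 fixed by 2)
b4 stroke at J2  (J2: bond 2 brought flow, rest push out)
b0 stroke at J1  (GY1: gyrator matches bond 1)
b3 stroke at I2  (J1: bond 0 brought effort, rest push out)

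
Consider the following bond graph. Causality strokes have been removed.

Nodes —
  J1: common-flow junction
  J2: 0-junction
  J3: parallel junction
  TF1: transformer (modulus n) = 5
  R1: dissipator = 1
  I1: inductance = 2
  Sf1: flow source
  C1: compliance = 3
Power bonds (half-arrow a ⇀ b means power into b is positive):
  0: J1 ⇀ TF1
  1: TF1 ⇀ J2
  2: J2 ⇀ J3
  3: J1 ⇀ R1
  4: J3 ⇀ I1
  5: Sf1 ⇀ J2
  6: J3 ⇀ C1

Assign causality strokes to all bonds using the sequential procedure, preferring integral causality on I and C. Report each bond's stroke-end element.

#0 |J1
#1 |TF1
#2 |J2
#3 |R1
#4 |I1
#5 |Sf1
#6 |J3

b5 →Sf1  (Sf1: flow source, stroke at near end)
b4 →I1  (prefer integral on I1)
b6 →J3  (prefer integral on C1)
b2 →J2  (J3 effort already set via bond 6)
b1 →TF1  (J2 effort already set via bond 2)
b0 →J1  (TF1: transformer flips bond 1)
b3 →R1  (J1: last free bond brings flow in)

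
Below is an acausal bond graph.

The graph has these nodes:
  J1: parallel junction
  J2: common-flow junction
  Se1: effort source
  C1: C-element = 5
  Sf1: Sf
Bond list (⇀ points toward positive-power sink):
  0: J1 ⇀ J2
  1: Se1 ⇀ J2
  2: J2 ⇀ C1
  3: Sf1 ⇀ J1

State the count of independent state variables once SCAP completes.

1  (C1 all integral)

#1 |J2  (Se1: effort source, stroke at far end)
#3 |Sf1  (source Sf1 imposes f)
#0 |J1  (J1 needs exactly one e-in)
#2 |J2  (J2: bond 0 brought flow, rest push out)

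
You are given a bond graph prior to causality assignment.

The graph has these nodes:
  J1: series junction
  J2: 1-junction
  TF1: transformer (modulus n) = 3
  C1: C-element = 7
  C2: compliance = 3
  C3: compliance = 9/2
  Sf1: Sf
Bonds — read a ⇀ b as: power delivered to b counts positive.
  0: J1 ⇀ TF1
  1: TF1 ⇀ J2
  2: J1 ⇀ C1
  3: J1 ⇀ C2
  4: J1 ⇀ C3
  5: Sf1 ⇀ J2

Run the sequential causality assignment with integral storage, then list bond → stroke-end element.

β5 |Sf1  (Sf1 fixes flow; stroke at Sf1)
β1 |J2  (J2: bond 5 brought flow, rest push out)
β0 |TF1  (TF1: transformer flips bond 1)
β2 |J1  (1-jn J1 has f-setter on 0)
β3 |J1  (common-f at J1 fixed by 0)
β4 |J1  (J1: bond 0 brought flow, rest push out)

β0 stroke→TF1
β1 stroke→J2
β2 stroke→J1
β3 stroke→J1
β4 stroke→J1
β5 stroke→Sf1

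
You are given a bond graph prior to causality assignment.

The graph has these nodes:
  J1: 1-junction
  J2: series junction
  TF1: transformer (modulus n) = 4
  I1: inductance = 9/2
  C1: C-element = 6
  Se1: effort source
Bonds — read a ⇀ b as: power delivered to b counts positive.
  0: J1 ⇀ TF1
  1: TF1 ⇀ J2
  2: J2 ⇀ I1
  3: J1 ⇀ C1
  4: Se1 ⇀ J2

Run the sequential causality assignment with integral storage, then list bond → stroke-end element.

bond 4 →J2  (Se1: effort source, stroke at far end)
bond 2 →I1  (prefer integral on I1)
bond 1 →J2  (1-jn J2 has f-setter on 2)
bond 0 →TF1  (TF1: transformer flips bond 1)
bond 3 →J1  (J1 flow already set via bond 0)

β0 →TF1
β1 →J2
β2 →I1
β3 →J1
β4 →J2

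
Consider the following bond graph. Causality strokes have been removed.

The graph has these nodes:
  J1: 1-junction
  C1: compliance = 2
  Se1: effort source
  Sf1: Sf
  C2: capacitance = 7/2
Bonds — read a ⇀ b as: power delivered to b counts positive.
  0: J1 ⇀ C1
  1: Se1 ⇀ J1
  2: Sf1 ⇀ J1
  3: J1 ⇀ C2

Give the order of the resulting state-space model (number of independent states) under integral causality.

#1 |J1  (source Se1 imposes e)
#2 |Sf1  (Sf1 (Sf) sets flow on bond)
#0 |J1  (J1: bond 2 brought flow, rest push out)
#3 |J1  (J1 flow already set via bond 2)

2  (C1, C2 all integral)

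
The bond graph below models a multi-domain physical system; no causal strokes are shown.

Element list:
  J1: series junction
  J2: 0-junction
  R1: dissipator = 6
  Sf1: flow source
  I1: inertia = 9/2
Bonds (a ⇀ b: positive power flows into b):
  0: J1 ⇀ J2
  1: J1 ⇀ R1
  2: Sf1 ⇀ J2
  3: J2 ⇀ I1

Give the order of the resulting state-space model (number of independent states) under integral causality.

bond 2 →Sf1  (Sf1: flow source, stroke at near end)
bond 3 →I1  (I1 outputs flow p/I1)
bond 0 →J2  (closing 0-jn rule on J2)
bond 1 →J1  (J1: bond 0 brought flow, rest push out)

1  (I1 all integral)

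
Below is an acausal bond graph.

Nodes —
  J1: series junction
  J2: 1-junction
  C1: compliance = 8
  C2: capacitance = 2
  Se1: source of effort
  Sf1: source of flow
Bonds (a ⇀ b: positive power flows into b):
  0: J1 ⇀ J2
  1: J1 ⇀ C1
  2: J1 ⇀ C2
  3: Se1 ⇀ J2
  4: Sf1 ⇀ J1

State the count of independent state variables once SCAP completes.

bond 3 |J2  (Se1 (Se) sets effort on bond)
bond 4 |Sf1  (Sf1 (Sf) sets flow on bond)
bond 0 |J1  (1-jn J1 has f-setter on 4)
bond 1 |J1  (J1: bond 4 brought flow, rest push out)
bond 2 |J1  (1-jn J1 has f-setter on 4)

2  (C1, C2 all integral)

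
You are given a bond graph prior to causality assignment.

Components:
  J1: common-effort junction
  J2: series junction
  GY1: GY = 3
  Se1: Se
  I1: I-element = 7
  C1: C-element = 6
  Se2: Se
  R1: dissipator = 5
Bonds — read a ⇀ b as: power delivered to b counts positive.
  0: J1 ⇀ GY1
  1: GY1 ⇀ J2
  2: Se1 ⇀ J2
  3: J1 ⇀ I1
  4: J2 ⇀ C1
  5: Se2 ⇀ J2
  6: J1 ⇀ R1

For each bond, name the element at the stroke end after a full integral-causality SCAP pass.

b2 stroke at J2  (Se1 (Se) sets effort on bond)
b5 stroke at J2  (Se2 (Se) sets effort on bond)
b3 stroke at I1  (prefer integral on I1)
b4 stroke at J2  (prefer integral on C1)
b1 stroke at GY1  (J2: last free bond brings flow in)
b0 stroke at GY1  (through GY1, causality inverts; strokes same side of GY1)
b6 stroke at J1  (J1: last free bond brings effort in)

#0 stroke→GY1
#1 stroke→GY1
#2 stroke→J2
#3 stroke→I1
#4 stroke→J2
#5 stroke→J2
#6 stroke→J1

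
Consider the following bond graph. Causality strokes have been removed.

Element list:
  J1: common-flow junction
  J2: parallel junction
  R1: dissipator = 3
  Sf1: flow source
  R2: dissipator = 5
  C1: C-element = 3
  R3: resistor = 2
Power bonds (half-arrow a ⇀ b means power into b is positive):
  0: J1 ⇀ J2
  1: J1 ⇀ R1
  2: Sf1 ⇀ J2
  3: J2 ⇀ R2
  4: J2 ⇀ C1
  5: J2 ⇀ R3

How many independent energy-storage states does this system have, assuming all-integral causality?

bond 2 →Sf1  (Sf1 fixes flow; stroke at Sf1)
bond 4 →J2  (prefer integral on C1)
bond 0 →J1  (0-jn J2 has e-setter on 4)
bond 3 →R2  (J2 effort already set via bond 4)
bond 5 →R3  (J2: bond 4 brought effort, rest push out)
bond 1 →R1  (J1: last free bond brings flow in)

1  (C1 all integral)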